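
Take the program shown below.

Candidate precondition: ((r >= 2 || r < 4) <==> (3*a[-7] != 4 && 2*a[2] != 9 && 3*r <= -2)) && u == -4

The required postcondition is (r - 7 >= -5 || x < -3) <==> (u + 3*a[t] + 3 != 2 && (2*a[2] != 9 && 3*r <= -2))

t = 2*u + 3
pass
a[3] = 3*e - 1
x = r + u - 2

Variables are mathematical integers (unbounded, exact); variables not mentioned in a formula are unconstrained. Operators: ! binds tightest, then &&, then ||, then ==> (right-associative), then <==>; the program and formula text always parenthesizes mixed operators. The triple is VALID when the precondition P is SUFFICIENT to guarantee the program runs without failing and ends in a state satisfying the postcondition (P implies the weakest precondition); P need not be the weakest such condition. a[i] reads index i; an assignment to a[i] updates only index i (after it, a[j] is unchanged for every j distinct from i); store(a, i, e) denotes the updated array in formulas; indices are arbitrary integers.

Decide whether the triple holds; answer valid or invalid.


Working backward. After the program, the postcondition (r - 7 >= -5 || x < -3) <==> (u + 3*a[t] + 3 != 2 && (2*a[2] != 9 && 3*r <= -2)) must hold; in canonical form it is (r >= 2 || x < -3) <==> (3*a[t] + u != -1 && 2*a[2] != 9 && 3*r <= -2).
Before x := r + u - 2: (r >= 2 || r + u < -1) <==> (3*a[t] + u != -1 && 2*a[2] != 9 && 3*r <= -2)
Before a[3] := 3*e - 1: (r >= 2 || r + u < -1) <==> (3*store(a, 3, 3*e - 1)[t] + u != -1 && 2*a[2] != 9 && 3*r <= -2)
Before skip: (r >= 2 || r + u < -1) <==> (3*store(a, 3, 3*e - 1)[t] + u != -1 && 2*a[2] != 9 && 3*r <= -2)
Before t := 2*u + 3: (r >= 2 || r + u < -1) <==> (3*store(a, 3, 3*e - 1)[2*u + 3] + u != -1 && 2*a[2] != 9 && 3*r <= -2)
The weakest precondition is (r >= 2 || r + u < -1) <==> (3*store(a, 3, 3*e - 1)[2*u + 3] + u != -1 && 2*a[2] != 9 && 3*r <= -2).
Check whether ((r >= 2 || r < 4) <==> (3*a[-7] != 4 && 2*a[2] != 9 && 3*r <= -2)) && u == -4 implies it.
Countermodel: at the initial state a = {[-7] = 1, [-5] = 1, [2] = 1, [3] = 1, elsewhere 1}, e = 0, r = -1, u = -4, the precondition holds but the weakest precondition fails.
Answer: invalid


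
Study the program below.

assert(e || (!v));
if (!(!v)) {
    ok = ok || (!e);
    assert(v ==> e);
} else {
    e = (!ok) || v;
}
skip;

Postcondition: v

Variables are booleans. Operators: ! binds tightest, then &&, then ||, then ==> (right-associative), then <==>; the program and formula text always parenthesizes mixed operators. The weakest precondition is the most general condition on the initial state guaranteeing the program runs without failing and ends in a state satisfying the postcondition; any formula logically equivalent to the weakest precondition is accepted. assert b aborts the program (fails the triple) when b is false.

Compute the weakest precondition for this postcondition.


Working backward. After the program, v must hold.
Before skip: v
Then branch requires (v ==> e) && v; else branch requires v.
Before the if: (v ==> ((v ==> e) && v)) && ((!v) ==> v)
Before assert e || (!v): (e || (!v)) && (v ==> ((v ==> e) && v)) && ((!v) ==> v)
Answer: WP = (e || (!v)) && (v ==> ((v ==> e) && v)) && ((!v) ==> v)


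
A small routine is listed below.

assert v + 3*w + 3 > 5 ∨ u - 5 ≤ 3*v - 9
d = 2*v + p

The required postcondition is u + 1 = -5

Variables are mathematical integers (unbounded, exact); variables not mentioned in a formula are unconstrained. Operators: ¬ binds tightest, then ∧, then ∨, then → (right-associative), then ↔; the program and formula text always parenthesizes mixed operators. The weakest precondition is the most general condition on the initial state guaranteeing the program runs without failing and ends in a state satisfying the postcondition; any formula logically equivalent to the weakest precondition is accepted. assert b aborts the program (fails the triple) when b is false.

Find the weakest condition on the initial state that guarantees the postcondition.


Working backward. After the program, the postcondition u + 1 = -5 must hold; in canonical form it is u = -6.
Before d := 2*v + p: u = -6
Before assert v + 3*w + 3 > 5 ∨ u - 5 ≤ 3*v - 9: (v + 3*w > 2 ∨ u ≤ 3*v - 4) ∧ u = -6
Answer: WP = (v + 3*w > 2 ∨ u ≤ 3*v - 4) ∧ u = -6


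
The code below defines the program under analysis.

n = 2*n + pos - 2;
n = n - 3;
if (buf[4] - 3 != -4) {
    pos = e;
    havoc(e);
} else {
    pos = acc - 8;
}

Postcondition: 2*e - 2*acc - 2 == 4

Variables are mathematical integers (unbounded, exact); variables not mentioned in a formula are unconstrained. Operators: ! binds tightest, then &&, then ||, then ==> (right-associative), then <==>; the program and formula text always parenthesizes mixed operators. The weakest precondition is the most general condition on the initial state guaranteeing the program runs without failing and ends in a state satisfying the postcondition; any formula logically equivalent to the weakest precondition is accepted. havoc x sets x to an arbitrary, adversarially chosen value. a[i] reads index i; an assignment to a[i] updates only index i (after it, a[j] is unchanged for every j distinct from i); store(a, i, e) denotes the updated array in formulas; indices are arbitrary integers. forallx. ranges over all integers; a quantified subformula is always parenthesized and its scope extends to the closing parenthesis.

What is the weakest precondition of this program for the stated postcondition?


Working backward. After the program, the postcondition 2*e - 2*acc - 2 == 4 must hold; in canonical form it is 2*e == 2*acc + 6.
Then branch requires forall e_1. 2*e_1 == 2*acc + 6; else branch requires 2*e == 2*acc + 6.
Before the if: (buf[4] != -1 ==> (forall e_1. 2*e_1 == 2*acc + 6)) && ((!(buf[4] != -1)) ==> 2*e == 2*acc + 6)
Before n := n - 3: (buf[4] != -1 ==> (forall e_1. 2*e_1 == 2*acc + 6)) && ((!(buf[4] != -1)) ==> 2*e == 2*acc + 6)
Before n := 2*n + pos - 2: (buf[4] != -1 ==> (forall e_1. 2*e_1 == 2*acc + 6)) && ((!(buf[4] != -1)) ==> 2*e == 2*acc + 6)
Answer: WP = (buf[4] != -1 ==> (forall e_1. 2*e_1 == 2*acc + 6)) && ((!(buf[4] != -1)) ==> 2*e == 2*acc + 6)


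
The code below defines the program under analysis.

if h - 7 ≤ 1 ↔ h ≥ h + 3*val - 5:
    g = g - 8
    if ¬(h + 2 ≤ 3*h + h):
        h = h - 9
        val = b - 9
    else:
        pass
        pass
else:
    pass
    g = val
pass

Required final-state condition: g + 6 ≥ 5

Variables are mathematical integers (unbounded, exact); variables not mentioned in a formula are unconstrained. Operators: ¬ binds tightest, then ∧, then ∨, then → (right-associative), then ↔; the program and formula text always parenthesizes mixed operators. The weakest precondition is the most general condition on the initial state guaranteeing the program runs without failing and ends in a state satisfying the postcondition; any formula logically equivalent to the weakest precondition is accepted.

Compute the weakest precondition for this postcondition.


Working backward. After the program, the postcondition g + 6 ≥ 5 must hold; in canonical form it is g ≥ -1.
Before skip: g ≥ -1
Then branch requires ((¬(3*h ≥ 2)) → g ≥ 7) ∧ (3*h ≥ 2 → g ≥ 7); else branch requires val ≥ -1.
Before the if: ((h ≤ 8 ↔ 3*val ≤ 5) → (((¬(3*h ≥ 2)) → g ≥ 7) ∧ (3*h ≥ 2 → g ≥ 7))) ∧ ((¬(h ≤ 8 ↔ 3*val ≤ 5)) → val ≥ -1)
Answer: WP = ((h ≤ 8 ↔ 3*val ≤ 5) → (((¬(3*h ≥ 2)) → g ≥ 7) ∧ (3*h ≥ 2 → g ≥ 7))) ∧ ((¬(h ≤ 8 ↔ 3*val ≤ 5)) → val ≥ -1)


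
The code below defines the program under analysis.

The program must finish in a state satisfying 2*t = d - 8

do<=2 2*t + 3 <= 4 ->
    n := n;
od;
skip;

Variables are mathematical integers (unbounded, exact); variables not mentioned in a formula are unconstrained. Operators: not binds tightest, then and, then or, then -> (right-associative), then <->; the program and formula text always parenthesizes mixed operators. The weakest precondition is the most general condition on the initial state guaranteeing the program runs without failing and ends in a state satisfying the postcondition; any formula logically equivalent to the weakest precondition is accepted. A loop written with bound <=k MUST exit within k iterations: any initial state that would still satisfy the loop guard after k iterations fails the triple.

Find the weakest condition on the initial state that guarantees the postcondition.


Working backward. After the program, 2*t = d - 8 must hold.
Before skip: 2*t = d - 8
Before the loop (bound <=2), unroll the exhaustion recursion (WP_0 = exit-now case; WP_j = one more guarded iteration, up to j = 2):
  WP_0: (not (2*t <= 1)) and 2*t = d - 8
  WP_1: (2*t <= 1 -> ((not (2*t <= 1)) and 2*t = d - 8)) and ((not (2*t <= 1)) -> 2*t = d - 8)
  WP_2: (2*t <= 1 -> ((2*t <= 1 -> ((not (2*t <= 1)) and 2*t = d - 8)) and ((not (2*t <= 1)) -> 2*t = d - 8))) and ((not (2*t <= 1)) -> 2*t = d - 8)
So before the loop: (2*t <= 1 -> ((2*t <= 1 -> ((not (2*t <= 1)) and 2*t = d - 8)) and ((not (2*t <= 1)) -> 2*t = d - 8))) and ((not (2*t <= 1)) -> 2*t = d - 8)
Answer: WP = (2*t <= 1 -> ((2*t <= 1 -> ((not (2*t <= 1)) and 2*t = d - 8)) and ((not (2*t <= 1)) -> 2*t = d - 8))) and ((not (2*t <= 1)) -> 2*t = d - 8)


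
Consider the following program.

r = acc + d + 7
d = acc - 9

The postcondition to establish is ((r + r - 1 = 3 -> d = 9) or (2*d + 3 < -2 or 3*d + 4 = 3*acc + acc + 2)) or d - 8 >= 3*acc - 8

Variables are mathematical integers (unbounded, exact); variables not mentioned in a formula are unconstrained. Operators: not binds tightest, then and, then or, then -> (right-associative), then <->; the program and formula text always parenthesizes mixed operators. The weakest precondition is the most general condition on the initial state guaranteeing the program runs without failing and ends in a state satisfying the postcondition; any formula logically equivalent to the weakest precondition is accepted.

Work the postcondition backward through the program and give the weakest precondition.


Working backward. After the program, the postcondition ((r + r - 1 = 3 -> d = 9) or (2*d + 3 < -2 or 3*d + 4 = 3*acc + acc + 2)) or d - 8 >= 3*acc - 8 must hold; in canonical form it is (2*r = 4 -> d = 9) or 2*d < -5 or 3*d = 4*acc - 2 or d >= 3*acc.
Before d := acc - 9: (2*r = 4 -> acc = 18) or 2*acc < 13 or acc = -25 or 2*acc <= -9
Before r := acc + d + 7: (2*acc + 2*d = -10 -> acc = 18) or 2*acc < 13 or acc = -25 or 2*acc <= -9
Answer: WP = (2*acc + 2*d = -10 -> acc = 18) or 2*acc < 13 or acc = -25 or 2*acc <= -9


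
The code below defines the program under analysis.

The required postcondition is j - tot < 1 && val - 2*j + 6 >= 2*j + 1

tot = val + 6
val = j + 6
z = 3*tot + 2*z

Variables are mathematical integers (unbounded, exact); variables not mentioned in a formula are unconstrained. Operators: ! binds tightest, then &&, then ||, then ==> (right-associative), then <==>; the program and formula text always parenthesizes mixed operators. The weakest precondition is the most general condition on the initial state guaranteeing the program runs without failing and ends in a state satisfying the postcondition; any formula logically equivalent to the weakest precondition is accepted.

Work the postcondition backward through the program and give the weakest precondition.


Working backward. After the program, the postcondition j - tot < 1 && val - 2*j + 6 >= 2*j + 1 must hold; in canonical form it is j < tot + 1 && val >= 4*j - 5.
Before z := 3*tot + 2*z: j < tot + 1 && val >= 4*j - 5
Before val := j + 6: j < tot + 1 && 3*j <= 11
Before tot := val + 6: j < val + 7 && 3*j <= 11
Answer: WP = j < val + 7 && 3*j <= 11


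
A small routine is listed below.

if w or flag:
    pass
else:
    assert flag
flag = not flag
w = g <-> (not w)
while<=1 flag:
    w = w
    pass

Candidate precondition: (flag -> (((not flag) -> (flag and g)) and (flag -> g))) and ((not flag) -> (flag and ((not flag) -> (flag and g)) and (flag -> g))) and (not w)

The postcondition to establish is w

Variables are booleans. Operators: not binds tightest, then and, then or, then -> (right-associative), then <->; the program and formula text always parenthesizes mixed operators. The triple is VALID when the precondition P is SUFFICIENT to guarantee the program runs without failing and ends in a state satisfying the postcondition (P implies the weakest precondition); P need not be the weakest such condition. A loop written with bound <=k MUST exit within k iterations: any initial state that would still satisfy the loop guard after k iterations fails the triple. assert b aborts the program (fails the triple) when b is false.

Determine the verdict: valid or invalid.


Working backward. After the program, w must hold.
Before the loop (bound <=1), unroll the exhaustion recursion (WP_0 = exit-now case; WP_j = one more guarded iteration, up to j = 1):
  WP_0: (not flag) and w
  WP_1: (flag -> ((not flag) and w)) and ((not flag) -> w)
So before the loop: (flag -> ((not flag) and w)) and ((not flag) -> w)
Before w := g <-> (not w): (flag -> ((not flag) and (g <-> (not w)))) and ((not flag) -> (g <-> (not w)))
Before flag := not flag: ((not flag) -> (flag and (g <-> (not w)))) and (flag -> (g <-> (not w)))
Then branch requires ((not flag) -> (flag and (g <-> (not w)))) and (flag -> (g <-> (not w))); else branch requires flag and ((not flag) -> (flag and (g <-> (not w)))) and (flag -> (g <-> (not w))).
Before the if: ((w or flag) -> (((not flag) -> (flag and (g <-> (not w)))) and (flag -> (g <-> (not w))))) and ((not (w or flag)) -> (flag and ((not flag) -> (flag and (g <-> (not w)))) and (flag -> (g <-> (not w)))))
The weakest precondition is ((w or flag) -> (((not flag) -> (flag and (g <-> (not w)))) and (flag -> (g <-> (not w))))) and ((not (w or flag)) -> (flag and ((not flag) -> (flag and (g <-> (not w)))) and (flag -> (g <-> (not w))))).
Check whether (flag -> (((not flag) -> (flag and g)) and (flag -> g))) and ((not flag) -> (flag and ((not flag) -> (flag and g)) and (flag -> g))) and (not w) implies it.
Every state satisfying the precondition satisfies the weakest precondition: the implication holds.
Answer: valid


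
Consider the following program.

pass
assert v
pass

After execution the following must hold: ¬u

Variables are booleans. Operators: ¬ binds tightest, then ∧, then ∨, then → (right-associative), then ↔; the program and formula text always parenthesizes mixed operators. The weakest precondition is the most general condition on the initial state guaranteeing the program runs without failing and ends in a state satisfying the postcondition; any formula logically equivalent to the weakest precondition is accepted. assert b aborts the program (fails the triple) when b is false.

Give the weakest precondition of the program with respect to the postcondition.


Working backward. After the program, ¬u must hold.
Before skip: ¬u
Before assert v: v ∧ (¬u)
Before skip: v ∧ (¬u)
Answer: WP = v ∧ (¬u)


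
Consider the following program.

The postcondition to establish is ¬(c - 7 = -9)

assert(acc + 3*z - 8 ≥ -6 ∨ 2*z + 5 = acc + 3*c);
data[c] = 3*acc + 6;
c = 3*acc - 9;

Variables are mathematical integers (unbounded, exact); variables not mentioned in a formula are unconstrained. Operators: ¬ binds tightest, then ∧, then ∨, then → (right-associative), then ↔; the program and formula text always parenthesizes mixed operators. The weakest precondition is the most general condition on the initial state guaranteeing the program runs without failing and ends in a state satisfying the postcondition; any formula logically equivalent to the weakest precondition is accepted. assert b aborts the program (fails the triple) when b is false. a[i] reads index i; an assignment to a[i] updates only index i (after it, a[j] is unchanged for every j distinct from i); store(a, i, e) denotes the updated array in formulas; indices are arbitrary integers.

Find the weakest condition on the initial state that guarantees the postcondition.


Working backward. After the program, the postcondition ¬(c - 7 = -9) must hold; in canonical form it is ¬(c = -2).
Before c := 3*acc - 9: ¬(3*acc = 7)
Before data[c] := 3*acc + 6: ¬(3*acc = 7)
Before assert acc + 3*z - 8 ≥ -6 ∨ 2*z + 5 = acc + 3*c: (acc + 3*z ≥ 2 ∨ 2*z = acc + 3*c - 5) ∧ (¬(3*acc = 7))
Answer: WP = (acc + 3*z ≥ 2 ∨ 2*z = acc + 3*c - 5) ∧ (¬(3*acc = 7))


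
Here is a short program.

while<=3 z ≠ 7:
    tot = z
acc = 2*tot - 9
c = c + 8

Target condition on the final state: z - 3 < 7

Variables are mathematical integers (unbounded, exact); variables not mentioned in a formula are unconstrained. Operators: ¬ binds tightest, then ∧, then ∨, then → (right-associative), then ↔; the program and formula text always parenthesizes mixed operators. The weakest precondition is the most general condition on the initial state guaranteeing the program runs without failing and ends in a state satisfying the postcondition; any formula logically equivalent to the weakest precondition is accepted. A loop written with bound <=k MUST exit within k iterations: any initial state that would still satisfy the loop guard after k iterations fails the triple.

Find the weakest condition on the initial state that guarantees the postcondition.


Working backward. After the program, the postcondition z - 3 < 7 must hold; in canonical form it is z < 10.
Before c := c + 8: z < 10
Before acc := 2*tot - 9: z < 10
Before the loop (bound <=3), unroll the exhaustion recursion (WP_0 = exit-now case; WP_j = one more guarded iteration, up to j = 3):
  WP_0: (¬(z ≠ 7)) ∧ z < 10
  WP_1: (z ≠ 7 → ((¬(z ≠ 7)) ∧ z < 10)) ∧ ((¬(z ≠ 7)) → z < 10)
  WP_2: (z ≠ 7 → ((z ≠ 7 → ((¬(z ≠ 7)) ∧ z < 10)) ∧ ((¬(z ≠ 7)) → z < 10))) ∧ ((¬(z ≠ 7)) → z < 10)
  WP_3: (z ≠ 7 → ((z ≠ 7 → ((z ≠ 7 → ((¬(z ≠ 7)) ∧ z < 10)) ∧ ((¬(z ≠ 7)) → z < 10))) ∧ ((¬(z ≠ 7)) → z < 10))) ∧ ((¬(z ≠ 7)) → z < 10)
So before the loop: (z ≠ 7 → ((z ≠ 7 → ((z ≠ 7 → ((¬(z ≠ 7)) ∧ z < 10)) ∧ ((¬(z ≠ 7)) → z < 10))) ∧ ((¬(z ≠ 7)) → z < 10))) ∧ ((¬(z ≠ 7)) → z < 10)
Answer: WP = (z ≠ 7 → ((z ≠ 7 → ((z ≠ 7 → ((¬(z ≠ 7)) ∧ z < 10)) ∧ ((¬(z ≠ 7)) → z < 10))) ∧ ((¬(z ≠ 7)) → z < 10))) ∧ ((¬(z ≠ 7)) → z < 10)


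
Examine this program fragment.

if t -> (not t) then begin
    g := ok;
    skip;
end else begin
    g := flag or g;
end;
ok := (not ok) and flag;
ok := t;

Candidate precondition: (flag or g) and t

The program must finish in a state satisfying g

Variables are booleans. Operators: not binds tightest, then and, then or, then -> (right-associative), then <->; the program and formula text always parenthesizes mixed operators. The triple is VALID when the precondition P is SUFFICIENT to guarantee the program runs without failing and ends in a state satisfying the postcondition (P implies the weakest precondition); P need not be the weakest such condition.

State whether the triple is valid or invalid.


Working backward. After the program, g must hold.
Before ok := t: g
Before ok := (not ok) and flag: g
Then branch requires ok; else branch requires flag or g.
Before the if: ((t -> (not t)) -> ok) and ((not (t -> (not t))) -> (flag or g))
The weakest precondition is ((t -> (not t)) -> ok) and ((not (t -> (not t))) -> (flag or g)).
Check whether (flag or g) and t implies it.
Every state satisfying the precondition satisfies the weakest precondition: the implication holds.
Answer: valid


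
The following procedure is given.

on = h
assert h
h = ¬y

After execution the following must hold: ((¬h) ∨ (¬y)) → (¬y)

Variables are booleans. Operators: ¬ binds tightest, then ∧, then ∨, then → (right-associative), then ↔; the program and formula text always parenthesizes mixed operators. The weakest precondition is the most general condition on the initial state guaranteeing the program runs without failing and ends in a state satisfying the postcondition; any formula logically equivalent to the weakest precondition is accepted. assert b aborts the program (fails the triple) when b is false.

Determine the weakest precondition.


Working backward. After the program, ((¬h) ∨ (¬y)) → (¬y) must hold.
Before h := ¬y: ¬y
Before assert h: h ∧ (¬y)
Before on := h: h ∧ (¬y)
Answer: WP = h ∧ (¬y)


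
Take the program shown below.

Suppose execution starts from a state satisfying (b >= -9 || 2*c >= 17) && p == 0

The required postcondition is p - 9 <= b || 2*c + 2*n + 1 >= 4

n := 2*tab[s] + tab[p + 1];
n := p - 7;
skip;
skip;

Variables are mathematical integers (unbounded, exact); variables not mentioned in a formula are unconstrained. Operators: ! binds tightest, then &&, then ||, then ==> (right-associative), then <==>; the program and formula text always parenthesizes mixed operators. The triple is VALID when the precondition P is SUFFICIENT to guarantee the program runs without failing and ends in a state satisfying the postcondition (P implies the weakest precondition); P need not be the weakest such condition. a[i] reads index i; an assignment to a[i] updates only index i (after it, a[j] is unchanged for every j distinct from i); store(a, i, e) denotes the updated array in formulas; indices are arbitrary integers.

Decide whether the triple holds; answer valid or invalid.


Working backward. After the program, the postcondition p - 9 <= b || 2*c + 2*n + 1 >= 4 must hold; in canonical form it is p <= b + 9 || 2*c + 2*n >= 3.
Before skip: p <= b + 9 || 2*c + 2*n >= 3
Before skip: p <= b + 9 || 2*c + 2*n >= 3
Before n := p - 7: p <= b + 9 || 2*c + 2*p >= 17
Before n := 2*tab[s] + tab[p + 1]: p <= b + 9 || 2*c + 2*p >= 17
The weakest precondition is p <= b + 9 || 2*c + 2*p >= 17.
Check whether (b >= -9 || 2*c >= 17) && p == 0 implies it.
Every state satisfying the precondition satisfies the weakest precondition: the implication holds.
Answer: valid


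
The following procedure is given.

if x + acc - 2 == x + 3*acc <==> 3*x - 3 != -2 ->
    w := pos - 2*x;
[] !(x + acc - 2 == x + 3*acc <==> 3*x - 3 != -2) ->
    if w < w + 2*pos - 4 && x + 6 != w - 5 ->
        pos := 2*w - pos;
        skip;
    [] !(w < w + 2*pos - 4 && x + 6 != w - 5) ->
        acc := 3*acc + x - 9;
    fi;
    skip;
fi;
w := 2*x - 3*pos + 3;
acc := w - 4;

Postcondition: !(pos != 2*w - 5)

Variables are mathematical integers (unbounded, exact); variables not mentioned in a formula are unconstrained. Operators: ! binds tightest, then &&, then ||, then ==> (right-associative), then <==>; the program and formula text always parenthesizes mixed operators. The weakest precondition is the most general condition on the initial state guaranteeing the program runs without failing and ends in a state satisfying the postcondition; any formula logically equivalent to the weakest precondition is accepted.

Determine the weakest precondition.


Working backward. After the program, !(pos != 2*w - 5) must hold.
Before acc := w - 4: !(pos != 2*w - 5)
Before w := 2*x - 3*pos + 3: !(7*pos != 4*x + 1)
Then branch requires !(7*pos != 4*x + 1); else branch requires ((2*pos > 4 && x != w - 11) ==> (!(14*w != 7*pos + 4*x + 1))) && ((!(2*pos > 4 && x != w - 11)) ==> (!(7*pos != 4*x + 1))).
Before the if: ((2*acc == -2 <==> 3*x != 1) ==> (!(7*pos != 4*x + 1))) && ((!(2*acc == -2 <==> 3*x != 1)) ==> (((2*pos > 4 && x != w - 11) ==> (!(14*w != 7*pos + 4*x + 1))) && ((!(2*pos > 4 && x != w - 11)) ==> (!(7*pos != 4*x + 1)))))
Answer: WP = ((2*acc == -2 <==> 3*x != 1) ==> (!(7*pos != 4*x + 1))) && ((!(2*acc == -2 <==> 3*x != 1)) ==> (((2*pos > 4 && x != w - 11) ==> (!(14*w != 7*pos + 4*x + 1))) && ((!(2*pos > 4 && x != w - 11)) ==> (!(7*pos != 4*x + 1)))))


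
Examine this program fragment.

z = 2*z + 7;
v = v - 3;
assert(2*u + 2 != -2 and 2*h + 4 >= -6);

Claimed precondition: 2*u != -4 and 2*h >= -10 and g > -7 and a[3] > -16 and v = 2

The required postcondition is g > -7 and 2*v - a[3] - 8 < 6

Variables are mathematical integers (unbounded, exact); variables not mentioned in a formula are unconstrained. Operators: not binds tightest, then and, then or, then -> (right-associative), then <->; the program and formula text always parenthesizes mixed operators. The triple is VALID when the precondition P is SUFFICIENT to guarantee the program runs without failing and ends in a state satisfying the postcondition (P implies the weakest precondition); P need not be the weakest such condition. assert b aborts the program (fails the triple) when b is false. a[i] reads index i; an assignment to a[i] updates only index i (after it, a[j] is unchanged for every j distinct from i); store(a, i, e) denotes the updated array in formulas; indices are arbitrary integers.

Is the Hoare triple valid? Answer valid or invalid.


Working backward. After the program, the postcondition g > -7 and 2*v - a[3] - 8 < 6 must hold; in canonical form it is g > -7 and 2*v < a[3] + 14.
Before assert 2*u + 2 != -2 and 2*h + 4 >= -6: 2*u != -4 and 2*h >= -10 and g > -7 and 2*v < a[3] + 14
Before v := v - 3: 2*u != -4 and 2*h >= -10 and g > -7 and 2*v < a[3] + 20
Before z := 2*z + 7: 2*u != -4 and 2*h >= -10 and g > -7 and 2*v < a[3] + 20
The weakest precondition is 2*u != -4 and 2*h >= -10 and g > -7 and 2*v < a[3] + 20.
Check whether 2*u != -4 and 2*h >= -10 and g > -7 and a[3] > -16 and v = 2 implies it.
Every state satisfying the precondition satisfies the weakest precondition: the implication holds.
Answer: valid


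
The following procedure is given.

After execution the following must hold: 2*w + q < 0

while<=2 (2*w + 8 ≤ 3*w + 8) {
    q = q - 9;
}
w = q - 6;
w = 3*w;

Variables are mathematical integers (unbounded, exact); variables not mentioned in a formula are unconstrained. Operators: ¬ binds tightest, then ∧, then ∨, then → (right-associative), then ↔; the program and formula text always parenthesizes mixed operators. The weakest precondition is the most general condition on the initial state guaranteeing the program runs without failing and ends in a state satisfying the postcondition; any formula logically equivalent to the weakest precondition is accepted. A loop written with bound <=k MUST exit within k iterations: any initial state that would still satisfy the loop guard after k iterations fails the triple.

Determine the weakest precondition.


Working backward. After the program, the postcondition 2*w + q < 0 must hold; in canonical form it is q + 2*w < 0.
Before w := 3*w: q + 6*w < 0
Before w := q - 6: 7*q < 36
Before the loop (bound <=2), unroll the exhaustion recursion (WP_0 = exit-now case; WP_j = one more guarded iteration, up to j = 2):
  WP_0: (¬(w ≥ 0)) ∧ 7*q < 36
  WP_1: (w ≥ 0 → ((¬(w ≥ 0)) ∧ 7*q < 99)) ∧ ((¬(w ≥ 0)) → 7*q < 36)
  WP_2: (w ≥ 0 → ((w ≥ 0 → ((¬(w ≥ 0)) ∧ 7*q < 162)) ∧ ((¬(w ≥ 0)) → 7*q < 99))) ∧ ((¬(w ≥ 0)) → 7*q < 36)
So before the loop: (w ≥ 0 → ((w ≥ 0 → ((¬(w ≥ 0)) ∧ 7*q < 162)) ∧ ((¬(w ≥ 0)) → 7*q < 99))) ∧ ((¬(w ≥ 0)) → 7*q < 36)
Answer: WP = (w ≥ 0 → ((w ≥ 0 → ((¬(w ≥ 0)) ∧ 7*q < 162)) ∧ ((¬(w ≥ 0)) → 7*q < 99))) ∧ ((¬(w ≥ 0)) → 7*q < 36)


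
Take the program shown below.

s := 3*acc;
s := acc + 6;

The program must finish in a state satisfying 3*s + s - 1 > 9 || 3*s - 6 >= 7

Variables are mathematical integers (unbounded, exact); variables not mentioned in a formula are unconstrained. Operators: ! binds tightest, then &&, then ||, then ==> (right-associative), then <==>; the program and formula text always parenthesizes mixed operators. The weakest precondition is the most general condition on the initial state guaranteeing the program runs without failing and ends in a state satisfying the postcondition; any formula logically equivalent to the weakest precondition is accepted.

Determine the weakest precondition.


Working backward. After the program, the postcondition 3*s + s - 1 > 9 || 3*s - 6 >= 7 must hold; in canonical form it is 4*s > 10 || 3*s >= 13.
Before s := acc + 6: 4*acc > -14 || 3*acc >= -5
Before s := 3*acc: 4*acc > -14 || 3*acc >= -5
Answer: WP = 4*acc > -14 || 3*acc >= -5


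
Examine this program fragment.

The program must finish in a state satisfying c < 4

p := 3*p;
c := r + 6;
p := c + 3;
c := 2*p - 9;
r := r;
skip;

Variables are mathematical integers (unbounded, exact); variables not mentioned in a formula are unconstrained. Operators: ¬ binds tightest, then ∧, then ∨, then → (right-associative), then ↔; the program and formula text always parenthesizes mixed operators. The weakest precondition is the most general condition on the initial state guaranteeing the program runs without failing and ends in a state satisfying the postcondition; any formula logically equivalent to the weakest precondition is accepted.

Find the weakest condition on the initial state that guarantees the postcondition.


Working backward. After the program, c < 4 must hold.
Before skip: c < 4
Before r := r: c < 4
Before c := 2*p - 9: 2*p < 13
Before p := c + 3: 2*c < 7
Before c := r + 6: 2*r < -5
Before p := 3*p: 2*r < -5
Answer: WP = 2*r < -5


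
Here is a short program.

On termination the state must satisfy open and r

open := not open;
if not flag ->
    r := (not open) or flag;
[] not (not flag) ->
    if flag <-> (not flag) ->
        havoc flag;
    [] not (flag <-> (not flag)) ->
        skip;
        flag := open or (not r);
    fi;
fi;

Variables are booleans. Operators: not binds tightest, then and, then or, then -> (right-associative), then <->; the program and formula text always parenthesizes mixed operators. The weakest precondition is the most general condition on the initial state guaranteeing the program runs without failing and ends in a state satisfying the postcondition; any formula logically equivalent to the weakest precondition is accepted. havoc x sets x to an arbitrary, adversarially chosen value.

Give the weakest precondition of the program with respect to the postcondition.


Working backward. After the program, open and r must hold.
Then branch requires open and ((not open) or flag); else branch requires ((flag <-> (not flag)) -> (open and r)) and ((not (flag <-> (not flag))) -> (open and r)).
Before the if: ((not flag) -> (open and ((not open) or flag))) and (flag -> (((flag <-> (not flag)) -> (open and r)) and ((not (flag <-> (not flag))) -> (open and r))))
Before open := not open: ((not flag) -> ((not open) and (open or flag))) and (flag -> (((flag <-> (not flag)) -> ((not open) and r)) and ((not (flag <-> (not flag))) -> ((not open) and r))))
Answer: WP = ((not flag) -> ((not open) and (open or flag))) and (flag -> (((flag <-> (not flag)) -> ((not open) and r)) and ((not (flag <-> (not flag))) -> ((not open) and r))))


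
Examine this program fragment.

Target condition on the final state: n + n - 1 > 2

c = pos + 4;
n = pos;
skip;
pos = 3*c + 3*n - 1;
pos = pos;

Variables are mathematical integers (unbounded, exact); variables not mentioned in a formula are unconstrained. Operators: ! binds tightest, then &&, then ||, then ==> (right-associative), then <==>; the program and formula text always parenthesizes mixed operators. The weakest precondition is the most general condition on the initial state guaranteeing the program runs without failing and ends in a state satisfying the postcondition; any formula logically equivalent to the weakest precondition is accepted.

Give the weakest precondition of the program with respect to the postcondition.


Working backward. After the program, the postcondition n + n - 1 > 2 must hold; in canonical form it is 2*n > 3.
Before pos := pos: 2*n > 3
Before pos := 3*c + 3*n - 1: 2*n > 3
Before skip: 2*n > 3
Before n := pos: 2*pos > 3
Before c := pos + 4: 2*pos > 3
Answer: WP = 2*pos > 3


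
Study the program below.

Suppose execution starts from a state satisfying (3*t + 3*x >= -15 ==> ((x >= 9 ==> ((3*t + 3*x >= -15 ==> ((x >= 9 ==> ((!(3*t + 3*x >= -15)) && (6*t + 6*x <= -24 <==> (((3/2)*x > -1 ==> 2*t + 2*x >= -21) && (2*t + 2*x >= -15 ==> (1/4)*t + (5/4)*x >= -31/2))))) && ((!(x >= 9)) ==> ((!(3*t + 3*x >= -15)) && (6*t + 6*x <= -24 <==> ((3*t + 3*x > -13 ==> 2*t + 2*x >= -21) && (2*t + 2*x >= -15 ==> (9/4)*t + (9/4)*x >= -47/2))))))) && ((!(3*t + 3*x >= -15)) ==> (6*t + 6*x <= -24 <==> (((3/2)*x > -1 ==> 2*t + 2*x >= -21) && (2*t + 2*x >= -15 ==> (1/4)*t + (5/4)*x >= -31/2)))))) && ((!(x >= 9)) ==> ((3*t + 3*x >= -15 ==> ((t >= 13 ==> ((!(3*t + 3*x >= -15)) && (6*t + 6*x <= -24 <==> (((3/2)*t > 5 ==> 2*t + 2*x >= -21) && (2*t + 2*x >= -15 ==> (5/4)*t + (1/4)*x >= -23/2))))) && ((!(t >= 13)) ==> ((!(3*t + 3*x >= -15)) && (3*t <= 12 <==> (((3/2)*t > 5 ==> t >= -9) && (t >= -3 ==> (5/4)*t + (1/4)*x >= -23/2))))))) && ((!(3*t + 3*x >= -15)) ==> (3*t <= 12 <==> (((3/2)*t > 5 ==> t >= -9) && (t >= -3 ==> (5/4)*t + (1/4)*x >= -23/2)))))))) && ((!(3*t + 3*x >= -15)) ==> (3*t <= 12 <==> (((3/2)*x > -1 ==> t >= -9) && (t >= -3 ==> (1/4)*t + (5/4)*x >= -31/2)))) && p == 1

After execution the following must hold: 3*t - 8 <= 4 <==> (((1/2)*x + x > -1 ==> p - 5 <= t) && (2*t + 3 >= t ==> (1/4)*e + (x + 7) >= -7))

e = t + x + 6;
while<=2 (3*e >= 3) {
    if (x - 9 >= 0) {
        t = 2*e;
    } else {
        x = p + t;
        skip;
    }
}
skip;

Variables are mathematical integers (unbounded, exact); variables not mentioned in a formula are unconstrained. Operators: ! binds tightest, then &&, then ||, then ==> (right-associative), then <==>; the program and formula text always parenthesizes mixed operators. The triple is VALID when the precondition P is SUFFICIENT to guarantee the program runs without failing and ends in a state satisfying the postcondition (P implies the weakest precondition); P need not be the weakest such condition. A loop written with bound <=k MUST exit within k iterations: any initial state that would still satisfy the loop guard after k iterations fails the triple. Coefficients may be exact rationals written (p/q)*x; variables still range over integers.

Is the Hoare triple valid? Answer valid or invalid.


Working backward. After the program, the postcondition 3*t - 8 <= 4 <==> (((1/2)*x + x > -1 ==> p - 5 <= t) && (2*t + 3 >= t ==> (1/4)*e + (x + 7) >= -7)) must hold; in canonical form it is 3*t <= 12 <==> (((3/2)*x > -1 ==> p <= t + 5) && (t >= -3 ==> (1/4)*e + x >= -14)).
Before skip: 3*t <= 12 <==> (((3/2)*x > -1 ==> p <= t + 5) && (t >= -3 ==> (1/4)*e + x >= -14))
Before the loop (bound <=2), unroll the exhaustion recursion (WP_0 = exit-now case; WP_j = one more guarded iteration, up to j = 2):
  WP_0: (!(3*e >= 3)) && (3*t <= 12 <==> (((3/2)*x > -1 ==> p <= t + 5) && (t >= -3 ==> (1/4)*e + x >= -14)))
  WP_1: (3*e >= 3 ==> ((x >= 9 ==> ((!(3*e >= 3)) && (6*e <= 12 <==> (((3/2)*x > -1 ==> p <= 2*e + 5) && (2*e >= -3 ==> (1/4)*e + x >= -14))))) && ((!(x >= 9)) ==> ((!(3*e >= 3)) && (3*t <= 12 <==> (((3/2)*p + (3/2)*t > -1 ==> p <= t + 5) && (t >= -3 ==> (1/4)*e + p + t >= -14))))))) && ((!(3*e >= 3)) ==> (3*t <= 12 <==> (((3/2)*x > -1 ==> p <= t + 5) && (t >= -3 ==> (1/4)*e + x >= -14))))
  WP_2: (3*e >= 3 ==> ((x >= 9 ==> ((3*e >= 3 ==> ((x >= 9 ==> ((!(3*e >= 3)) && (6*e <= 12 <==> (((3/2)*x > -1 ==> p <= 2*e + 5) && (2*e >= -3 ==> (1/4)*e + x >= -14))))) && ((!(x >= 9)) ==> ((!(3*e >= 3)) && (6*e <= 12 <==> ((3*e + (3/2)*p > -1 ==> p <= 2*e + 5) && (2*e >= -3 ==> (9/4)*e + p >= -14))))))) && ((!(3*e >= 3)) ==> (6*e <= 12 <==> (((3/2)*x > -1 ==> p <= 2*e + 5) && (2*e >= -3 ==> (1/4)*e + x >= -14)))))) && ((!(x >= 9)) ==> ((3*e >= 3 ==> ((p + t >= 9 ==> ((!(3*e >= 3)) && (6*e <= 12 <==> (((3/2)*p + (3/2)*t > -1 ==> p <= 2*e + 5) && (2*e >= -3 ==> (1/4)*e + p + t >= -14))))) && ((!(p + t >= 9)) ==> ((!(3*e >= 3)) && (3*t <= 12 <==> (((3/2)*p + (3/2)*t > -1 ==> p <= t + 5) && (t >= -3 ==> (1/4)*e + p + t >= -14))))))) && ((!(3*e >= 3)) ==> (3*t <= 12 <==> (((3/2)*p + (3/2)*t > -1 ==> p <= t + 5) && (t >= -3 ==> (1/4)*e + p + t >= -14)))))))) && ((!(3*e >= 3)) ==> (3*t <= 12 <==> (((3/2)*x > -1 ==> p <= t + 5) && (t >= -3 ==> (1/4)*e + x >= -14))))
So before the loop: (3*e >= 3 ==> ((x >= 9 ==> ((3*e >= 3 ==> ((x >= 9 ==> ((!(3*e >= 3)) && (6*e <= 12 <==> (((3/2)*x > -1 ==> p <= 2*e + 5) && (2*e >= -3 ==> (1/4)*e + x >= -14))))) && ((!(x >= 9)) ==> ((!(3*e >= 3)) && (6*e <= 12 <==> ((3*e + (3/2)*p > -1 ==> p <= 2*e + 5) && (2*e >= -3 ==> (9/4)*e + p >= -14))))))) && ((!(3*e >= 3)) ==> (6*e <= 12 <==> (((3/2)*x > -1 ==> p <= 2*e + 5) && (2*e >= -3 ==> (1/4)*e + x >= -14)))))) && ((!(x >= 9)) ==> ((3*e >= 3 ==> ((p + t >= 9 ==> ((!(3*e >= 3)) && (6*e <= 12 <==> (((3/2)*p + (3/2)*t > -1 ==> p <= 2*e + 5) && (2*e >= -3 ==> (1/4)*e + p + t >= -14))))) && ((!(p + t >= 9)) ==> ((!(3*e >= 3)) && (3*t <= 12 <==> (((3/2)*p + (3/2)*t > -1 ==> p <= t + 5) && (t >= -3 ==> (1/4)*e + p + t >= -14))))))) && ((!(3*e >= 3)) ==> (3*t <= 12 <==> (((3/2)*p + (3/2)*t > -1 ==> p <= t + 5) && (t >= -3 ==> (1/4)*e + p + t >= -14)))))))) && ((!(3*e >= 3)) ==> (3*t <= 12 <==> (((3/2)*x > -1 ==> p <= t + 5) && (t >= -3 ==> (1/4)*e + x >= -14))))
Before e := t + x + 6: (3*t + 3*x >= -15 ==> ((x >= 9 ==> ((3*t + 3*x >= -15 ==> ((x >= 9 ==> ((!(3*t + 3*x >= -15)) && (6*t + 6*x <= -24 <==> (((3/2)*x > -1 ==> p <= 2*t + 2*x + 17) && (2*t + 2*x >= -15 ==> (1/4)*t + (5/4)*x >= -31/2))))) && ((!(x >= 9)) ==> ((!(3*t + 3*x >= -15)) && (6*t + 6*x <= -24 <==> (((3/2)*p + 3*t + 3*x > -19 ==> p <= 2*t + 2*x + 17) && (2*t + 2*x >= -15 ==> p + (9/4)*t + (9/4)*x >= -55/2))))))) && ((!(3*t + 3*x >= -15)) ==> (6*t + 6*x <= -24 <==> (((3/2)*x > -1 ==> p <= 2*t + 2*x + 17) && (2*t + 2*x >= -15 ==> (1/4)*t + (5/4)*x >= -31/2)))))) && ((!(x >= 9)) ==> ((3*t + 3*x >= -15 ==> ((p + t >= 9 ==> ((!(3*t + 3*x >= -15)) && (6*t + 6*x <= -24 <==> (((3/2)*p + (3/2)*t > -1 ==> p <= 2*t + 2*x + 17) && (2*t + 2*x >= -15 ==> p + (5/4)*t + (1/4)*x >= -31/2))))) && ((!(p + t >= 9)) ==> ((!(3*t + 3*x >= -15)) && (3*t <= 12 <==> (((3/2)*p + (3/2)*t > -1 ==> p <= t + 5) && (t >= -3 ==> p + (5/4)*t + (1/4)*x >= -31/2))))))) && ((!(3*t + 3*x >= -15)) ==> (3*t <= 12 <==> (((3/2)*p + (3/2)*t > -1 ==> p <= t + 5) && (t >= -3 ==> p + (5/4)*t + (1/4)*x >= -31/2)))))))) && ((!(3*t + 3*x >= -15)) ==> (3*t <= 12 <==> (((3/2)*x > -1 ==> p <= t + 5) && (t >= -3 ==> (1/4)*t + (5/4)*x >= -31/2))))
The weakest precondition is (3*t + 3*x >= -15 ==> ((x >= 9 ==> ((3*t + 3*x >= -15 ==> ((x >= 9 ==> ((!(3*t + 3*x >= -15)) && (6*t + 6*x <= -24 <==> (((3/2)*x > -1 ==> p <= 2*t + 2*x + 17) && (2*t + 2*x >= -15 ==> (1/4)*t + (5/4)*x >= -31/2))))) && ((!(x >= 9)) ==> ((!(3*t + 3*x >= -15)) && (6*t + 6*x <= -24 <==> (((3/2)*p + 3*t + 3*x > -19 ==> p <= 2*t + 2*x + 17) && (2*t + 2*x >= -15 ==> p + (9/4)*t + (9/4)*x >= -55/2))))))) && ((!(3*t + 3*x >= -15)) ==> (6*t + 6*x <= -24 <==> (((3/2)*x > -1 ==> p <= 2*t + 2*x + 17) && (2*t + 2*x >= -15 ==> (1/4)*t + (5/4)*x >= -31/2)))))) && ((!(x >= 9)) ==> ((3*t + 3*x >= -15 ==> ((p + t >= 9 ==> ((!(3*t + 3*x >= -15)) && (6*t + 6*x <= -24 <==> (((3/2)*p + (3/2)*t > -1 ==> p <= 2*t + 2*x + 17) && (2*t + 2*x >= -15 ==> p + (5/4)*t + (1/4)*x >= -31/2))))) && ((!(p + t >= 9)) ==> ((!(3*t + 3*x >= -15)) && (3*t <= 12 <==> (((3/2)*p + (3/2)*t > -1 ==> p <= t + 5) && (t >= -3 ==> p + (5/4)*t + (1/4)*x >= -31/2))))))) && ((!(3*t + 3*x >= -15)) ==> (3*t <= 12 <==> (((3/2)*p + (3/2)*t > -1 ==> p <= t + 5) && (t >= -3 ==> p + (5/4)*t + (1/4)*x >= -31/2)))))))) && ((!(3*t + 3*x >= -15)) ==> (3*t <= 12 <==> (((3/2)*x > -1 ==> p <= t + 5) && (t >= -3 ==> (1/4)*t + (5/4)*x >= -31/2)))).
Check whether (3*t + 3*x >= -15 ==> ((x >= 9 ==> ((3*t + 3*x >= -15 ==> ((x >= 9 ==> ((!(3*t + 3*x >= -15)) && (6*t + 6*x <= -24 <==> (((3/2)*x > -1 ==> 2*t + 2*x >= -21) && (2*t + 2*x >= -15 ==> (1/4)*t + (5/4)*x >= -31/2))))) && ((!(x >= 9)) ==> ((!(3*t + 3*x >= -15)) && (6*t + 6*x <= -24 <==> ((3*t + 3*x > -13 ==> 2*t + 2*x >= -21) && (2*t + 2*x >= -15 ==> (9/4)*t + (9/4)*x >= -47/2))))))) && ((!(3*t + 3*x >= -15)) ==> (6*t + 6*x <= -24 <==> (((3/2)*x > -1 ==> 2*t + 2*x >= -21) && (2*t + 2*x >= -15 ==> (1/4)*t + (5/4)*x >= -31/2)))))) && ((!(x >= 9)) ==> ((3*t + 3*x >= -15 ==> ((t >= 13 ==> ((!(3*t + 3*x >= -15)) && (6*t + 6*x <= -24 <==> (((3/2)*t > 5 ==> 2*t + 2*x >= -21) && (2*t + 2*x >= -15 ==> (5/4)*t + (1/4)*x >= -23/2))))) && ((!(t >= 13)) ==> ((!(3*t + 3*x >= -15)) && (3*t <= 12 <==> (((3/2)*t > 5 ==> t >= -9) && (t >= -3 ==> (5/4)*t + (1/4)*x >= -23/2))))))) && ((!(3*t + 3*x >= -15)) ==> (3*t <= 12 <==> (((3/2)*t > 5 ==> t >= -9) && (t >= -3 ==> (5/4)*t + (1/4)*x >= -23/2)))))))) && ((!(3*t + 3*x >= -15)) ==> (3*t <= 12 <==> (((3/2)*x > -1 ==> t >= -9) && (t >= -3 ==> (1/4)*t + (5/4)*x >= -31/2)))) && p == 1 implies it.
Countermodel: at the initial state p = 1, t = -6, x = 0, the precondition holds but the weakest precondition fails.
Answer: invalid
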